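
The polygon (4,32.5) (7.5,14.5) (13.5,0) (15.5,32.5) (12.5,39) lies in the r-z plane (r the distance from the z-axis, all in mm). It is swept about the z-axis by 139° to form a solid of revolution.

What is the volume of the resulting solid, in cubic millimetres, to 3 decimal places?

Volume = 6532.834 mm³

Profile (r,z), 5 vertices: (4,32.5) (7.5,14.5) (13.5,0) (15.5,32.5) (12.5,39)
edge 0: (4,32.5)→(7.5,14.5)  cross = 4·14.5 − 7.5·32.5 = -185.7500; (r_i+r_j)·cross = 11.5·-185.7500 = -2136.1250
edge 1: (7.5,14.5)→(13.5,0)  cross = 7.5·0 − 13.5·14.5 = -195.7500; (r_i+r_j)·cross = 21·-195.7500 = -4110.7500
edge 2: (13.5,0)→(15.5,32.5)  cross = 13.5·32.5 − 15.5·0 = 438.7500; (r_i+r_j)·cross = 29·438.7500 = 12723.7500
edge 3: (15.5,32.5)→(12.5,39)  cross = 15.5·39 − 12.5·32.5 = 198.2500; (r_i+r_j)·cross = 28·198.2500 = 5551.0000
edge 4: (12.5,39)→(4,32.5)  cross = 12.5·32.5 − 4·39 = 250.2500; (r_i+r_j)·cross = 16.5·250.2500 = 4129.1250
Σcross = 505.7500 → A = |Σcross|/2 = 252.8750 mm²
Σ(r_i+r_j)·cross = 16157.0000 → first moment M = |Σ|/6 = 2692.8333
R_c = M/A = 2692.8333/252.8750 = 10.6489 mm
θ = 139° = 2.426008 rad
V = θ·R_c·A = 2.426008·10.6489·252.8750 = 6532.834 mm³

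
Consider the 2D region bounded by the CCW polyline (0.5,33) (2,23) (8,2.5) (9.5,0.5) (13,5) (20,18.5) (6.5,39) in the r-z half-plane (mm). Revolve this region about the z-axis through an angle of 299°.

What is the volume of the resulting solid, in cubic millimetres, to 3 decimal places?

Volume = 19252.478 mm³

Profile (r,z), 7 vertices: (0.5,33) (2,23) (8,2.5) (9.5,0.5) (13,5) (20,18.5) (6.5,39)
edge 0: (0.5,33)→(2,23)  cross = 0.5·23 − 2·33 = -54.5000; (r_i+r_j)·cross = 2.5·-54.5000 = -136.2500
edge 1: (2,23)→(8,2.5)  cross = 2·2.5 − 8·23 = -179.0000; (r_i+r_j)·cross = 10·-179.0000 = -1790.0000
edge 2: (8,2.5)→(9.5,0.5)  cross = 8·0.5 − 9.5·2.5 = -19.7500; (r_i+r_j)·cross = 17.5·-19.7500 = -345.6250
edge 3: (9.5,0.5)→(13,5)  cross = 9.5·5 − 13·0.5 = 41.0000; (r_i+r_j)·cross = 22.5·41.0000 = 922.5000
edge 4: (13,5)→(20,18.5)  cross = 13·18.5 − 20·5 = 140.5000; (r_i+r_j)·cross = 33·140.5000 = 4636.5000
edge 5: (20,18.5)→(6.5,39)  cross = 20·39 − 6.5·18.5 = 659.7500; (r_i+r_j)·cross = 26.5·659.7500 = 17483.3750
edge 6: (6.5,39)→(0.5,33)  cross = 6.5·33 − 0.5·39 = 195.0000; (r_i+r_j)·cross = 7·195.0000 = 1365.0000
Σcross = 783.0000 → A = |Σcross|/2 = 391.5000 mm²
Σ(r_i+r_j)·cross = 22135.5000 → first moment M = |Σ|/6 = 3689.2500
R_c = M/A = 3689.2500/391.5000 = 9.4234 mm
θ = 299° = 5.218534 rad
V = θ·R_c·A = 5.218534·9.4234·391.5000 = 19252.478 mm³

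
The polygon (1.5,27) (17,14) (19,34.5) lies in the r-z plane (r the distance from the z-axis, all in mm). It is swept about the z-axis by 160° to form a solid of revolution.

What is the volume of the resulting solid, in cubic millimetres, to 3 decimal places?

Volume = 5999.569 mm³

Profile (r,z), 3 vertices: (1.5,27) (17,14) (19,34.5)
edge 0: (1.5,27)→(17,14)  cross = 1.5·14 − 17·27 = -438.0000; (r_i+r_j)·cross = 18.5·-438.0000 = -8103.0000
edge 1: (17,14)→(19,34.5)  cross = 17·34.5 − 19·14 = 320.5000; (r_i+r_j)·cross = 36·320.5000 = 11538.0000
edge 2: (19,34.5)→(1.5,27)  cross = 19·27 − 1.5·34.5 = 461.2500; (r_i+r_j)·cross = 20.5·461.2500 = 9455.6250
Σcross = 343.7500 → A = |Σcross|/2 = 171.8750 mm²
Σ(r_i+r_j)·cross = 12890.6250 → first moment M = |Σ|/6 = 2148.4375
R_c = M/A = 2148.4375/171.8750 = 12.5000 mm
θ = 160° = 2.792527 rad
V = θ·R_c·A = 2.792527·12.5000·171.8750 = 5999.569 mm³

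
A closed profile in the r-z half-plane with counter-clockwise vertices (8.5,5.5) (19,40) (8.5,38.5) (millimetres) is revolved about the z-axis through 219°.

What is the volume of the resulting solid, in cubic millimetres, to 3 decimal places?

Profile (r,z), 3 vertices: (8.5,5.5) (19,40) (8.5,38.5)
edge 0: (8.5,5.5)→(19,40)  cross = 8.5·40 − 19·5.5 = 235.5000; (r_i+r_j)·cross = 27.5·235.5000 = 6476.2500
edge 1: (19,40)→(8.5,38.5)  cross = 19·38.5 − 8.5·40 = 391.5000; (r_i+r_j)·cross = 27.5·391.5000 = 10766.2500
edge 2: (8.5,38.5)→(8.5,5.5)  cross = 8.5·5.5 − 8.5·38.5 = -280.5000; (r_i+r_j)·cross = 17·-280.5000 = -4768.5000
Σcross = 346.5000 → A = |Σcross|/2 = 173.2500 mm²
Σ(r_i+r_j)·cross = 12474.0000 → first moment M = |Σ|/6 = 2079.0000
R_c = M/A = 2079.0000/173.2500 = 12.0000 mm
θ = 219° = 3.822271 rad
V = θ·R_c·A = 3.822271·12.0000·173.2500 = 7946.502 mm³

Volume = 7946.502 mm³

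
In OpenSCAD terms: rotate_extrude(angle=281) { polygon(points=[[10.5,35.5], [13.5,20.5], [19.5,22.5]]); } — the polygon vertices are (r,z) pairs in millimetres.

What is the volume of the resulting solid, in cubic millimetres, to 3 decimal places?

Profile (r,z), 3 vertices: (10.5,35.5) (13.5,20.5) (19.5,22.5)
edge 0: (10.5,35.5)→(13.5,20.5)  cross = 10.5·20.5 − 13.5·35.5 = -264.0000; (r_i+r_j)·cross = 24·-264.0000 = -6336.0000
edge 1: (13.5,20.5)→(19.5,22.5)  cross = 13.5·22.5 − 19.5·20.5 = -96.0000; (r_i+r_j)·cross = 33·-96.0000 = -3168.0000
edge 2: (19.5,22.5)→(10.5,35.5)  cross = 19.5·35.5 − 10.5·22.5 = 456.0000; (r_i+r_j)·cross = 30·456.0000 = 13680.0000
Σcross = 96.0000 → A = |Σcross|/2 = 48.0000 mm²
Σ(r_i+r_j)·cross = 4176.0000 → first moment M = |Σ|/6 = 696.0000
R_c = M/A = 696.0000/48.0000 = 14.5000 mm
θ = 281° = 4.904375 rad
V = θ·R_c·A = 4.904375·14.5000·48.0000 = 3413.445 mm³

Volume = 3413.445 mm³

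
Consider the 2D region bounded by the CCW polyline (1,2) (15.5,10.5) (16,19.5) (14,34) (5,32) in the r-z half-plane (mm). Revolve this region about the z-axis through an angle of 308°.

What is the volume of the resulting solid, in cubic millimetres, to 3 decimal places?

Profile (r,z), 5 vertices: (1,2) (15.5,10.5) (16,19.5) (14,34) (5,32)
edge 0: (1,2)→(15.5,10.5)  cross = 1·10.5 − 15.5·2 = -20.5000; (r_i+r_j)·cross = 16.5·-20.5000 = -338.2500
edge 1: (15.5,10.5)→(16,19.5)  cross = 15.5·19.5 − 16·10.5 = 134.2500; (r_i+r_j)·cross = 31.5·134.2500 = 4228.8750
edge 2: (16,19.5)→(14,34)  cross = 16·34 − 14·19.5 = 271.0000; (r_i+r_j)·cross = 30·271.0000 = 8130.0000
edge 3: (14,34)→(5,32)  cross = 14·32 − 5·34 = 278.0000; (r_i+r_j)·cross = 19·278.0000 = 5282.0000
edge 4: (5,32)→(1,2)  cross = 5·2 − 1·32 = -22.0000; (r_i+r_j)·cross = 6·-22.0000 = -132.0000
Σcross = 640.7500 → A = |Σcross|/2 = 320.3750 mm²
Σ(r_i+r_j)·cross = 17170.6250 → first moment M = |Σ|/6 = 2861.7708
R_c = M/A = 2861.7708/320.3750 = 8.9326 mm
θ = 308° = 5.375614 rad
V = θ·R_c·A = 5.375614·8.9326·320.3750 = 15383.776 mm³

Volume = 15383.776 mm³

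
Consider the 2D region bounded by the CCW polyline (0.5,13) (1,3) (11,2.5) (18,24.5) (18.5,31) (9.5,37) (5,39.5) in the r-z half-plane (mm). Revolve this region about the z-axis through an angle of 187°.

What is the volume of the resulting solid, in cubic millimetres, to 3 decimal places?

Profile (r,z), 7 vertices: (0.5,13) (1,3) (11,2.5) (18,24.5) (18.5,31) (9.5,37) (5,39.5)
edge 0: (0.5,13)→(1,3)  cross = 0.5·3 − 1·13 = -11.5000; (r_i+r_j)·cross = 1.5·-11.5000 = -17.2500
edge 1: (1,3)→(11,2.5)  cross = 1·2.5 − 11·3 = -30.5000; (r_i+r_j)·cross = 12·-30.5000 = -366.0000
edge 2: (11,2.5)→(18,24.5)  cross = 11·24.5 − 18·2.5 = 224.5000; (r_i+r_j)·cross = 29·224.5000 = 6510.5000
edge 3: (18,24.5)→(18.5,31)  cross = 18·31 − 18.5·24.5 = 104.7500; (r_i+r_j)·cross = 36.5·104.7500 = 3823.3750
edge 4: (18.5,31)→(9.5,37)  cross = 18.5·37 − 9.5·31 = 390.0000; (r_i+r_j)·cross = 28·390.0000 = 10920.0000
edge 5: (9.5,37)→(5,39.5)  cross = 9.5·39.5 − 5·37 = 190.2500; (r_i+r_j)·cross = 14.5·190.2500 = 2758.6250
edge 6: (5,39.5)→(0.5,13)  cross = 5·13 − 0.5·39.5 = 45.2500; (r_i+r_j)·cross = 5.5·45.2500 = 248.8750
Σcross = 912.7500 → A = |Σcross|/2 = 456.3750 mm²
Σ(r_i+r_j)·cross = 23878.1250 → first moment M = |Σ|/6 = 3979.6875
R_c = M/A = 3979.6875/456.3750 = 8.7202 mm
θ = 187° = 3.263766 rad
V = θ·R_c·A = 3.263766·8.7202·456.3750 = 12988.768 mm³

Volume = 12988.768 mm³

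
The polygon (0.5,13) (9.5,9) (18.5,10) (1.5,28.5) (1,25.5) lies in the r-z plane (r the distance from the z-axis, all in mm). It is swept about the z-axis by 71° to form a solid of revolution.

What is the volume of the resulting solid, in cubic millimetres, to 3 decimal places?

Volume = 1461.772 mm³

Profile (r,z), 5 vertices: (0.5,13) (9.5,9) (18.5,10) (1.5,28.5) (1,25.5)
edge 0: (0.5,13)→(9.5,9)  cross = 0.5·9 − 9.5·13 = -119.0000; (r_i+r_j)·cross = 10·-119.0000 = -1190.0000
edge 1: (9.5,9)→(18.5,10)  cross = 9.5·10 − 18.5·9 = -71.5000; (r_i+r_j)·cross = 28·-71.5000 = -2002.0000
edge 2: (18.5,10)→(1.5,28.5)  cross = 18.5·28.5 − 1.5·10 = 512.2500; (r_i+r_j)·cross = 20·512.2500 = 10245.0000
edge 3: (1.5,28.5)→(1,25.5)  cross = 1.5·25.5 − 1·28.5 = 9.7500; (r_i+r_j)·cross = 2.5·9.7500 = 24.3750
edge 4: (1,25.5)→(0.5,13)  cross = 1·13 − 0.5·25.5 = 0.2500; (r_i+r_j)·cross = 1.5·0.2500 = 0.3750
Σcross = 331.7500 → A = |Σcross|/2 = 165.8750 mm²
Σ(r_i+r_j)·cross = 7077.7500 → first moment M = |Σ|/6 = 1179.6250
R_c = M/A = 1179.6250/165.8750 = 7.1115 mm
θ = 71° = 1.239184 rad
V = θ·R_c·A = 1.239184·7.1115·165.8750 = 1461.772 mm³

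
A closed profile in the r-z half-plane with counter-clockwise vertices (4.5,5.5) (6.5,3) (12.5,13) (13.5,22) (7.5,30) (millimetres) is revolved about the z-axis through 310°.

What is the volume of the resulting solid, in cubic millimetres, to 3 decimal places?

Profile (r,z), 5 vertices: (4.5,5.5) (6.5,3) (12.5,13) (13.5,22) (7.5,30)
edge 0: (4.5,5.5)→(6.5,3)  cross = 4.5·3 − 6.5·5.5 = -22.2500; (r_i+r_j)·cross = 11·-22.2500 = -244.7500
edge 1: (6.5,3)→(12.5,13)  cross = 6.5·13 − 12.5·3 = 47.0000; (r_i+r_j)·cross = 19·47.0000 = 893.0000
edge 2: (12.5,13)→(13.5,22)  cross = 12.5·22 − 13.5·13 = 99.5000; (r_i+r_j)·cross = 26·99.5000 = 2587.0000
edge 3: (13.5,22)→(7.5,30)  cross = 13.5·30 − 7.5·22 = 240.0000; (r_i+r_j)·cross = 21·240.0000 = 5040.0000
edge 4: (7.5,30)→(4.5,5.5)  cross = 7.5·5.5 − 4.5·30 = -93.7500; (r_i+r_j)·cross = 12·-93.7500 = -1125.0000
Σcross = 270.5000 → A = |Σcross|/2 = 135.2500 mm²
Σ(r_i+r_j)·cross = 7150.2500 → first moment M = |Σ|/6 = 1191.7083
R_c = M/A = 1191.7083/135.2500 = 8.8112 mm
θ = 310° = 5.410521 rad
V = θ·R_c·A = 5.410521·8.8112·135.2500 = 6447.763 mm³

Volume = 6447.763 mm³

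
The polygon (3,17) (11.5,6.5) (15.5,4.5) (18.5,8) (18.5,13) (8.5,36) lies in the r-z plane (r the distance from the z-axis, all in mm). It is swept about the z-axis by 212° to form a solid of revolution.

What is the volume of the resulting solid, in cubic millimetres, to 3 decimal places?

Volume = 10083.538 mm³

Profile (r,z), 6 vertices: (3,17) (11.5,6.5) (15.5,4.5) (18.5,8) (18.5,13) (8.5,36)
edge 0: (3,17)→(11.5,6.5)  cross = 3·6.5 − 11.5·17 = -176.0000; (r_i+r_j)·cross = 14.5·-176.0000 = -2552.0000
edge 1: (11.5,6.5)→(15.5,4.5)  cross = 11.5·4.5 − 15.5·6.5 = -49.0000; (r_i+r_j)·cross = 27·-49.0000 = -1323.0000
edge 2: (15.5,4.5)→(18.5,8)  cross = 15.5·8 − 18.5·4.5 = 40.7500; (r_i+r_j)·cross = 34·40.7500 = 1385.5000
edge 3: (18.5,8)→(18.5,13)  cross = 18.5·13 − 18.5·8 = 92.5000; (r_i+r_j)·cross = 37·92.5000 = 3422.5000
edge 4: (18.5,13)→(8.5,36)  cross = 18.5·36 − 8.5·13 = 555.5000; (r_i+r_j)·cross = 27·555.5000 = 14998.5000
edge 5: (8.5,36)→(3,17)  cross = 8.5·17 − 3·36 = 36.5000; (r_i+r_j)·cross = 11.5·36.5000 = 419.7500
Σcross = 500.2500 → A = |Σcross|/2 = 250.1250 mm²
Σ(r_i+r_j)·cross = 16351.2500 → first moment M = |Σ|/6 = 2725.2083
R_c = M/A = 2725.2083/250.1250 = 10.8954 mm
θ = 212° = 3.700098 rad
V = θ·R_c·A = 3.700098·10.8954·250.1250 = 10083.538 mm³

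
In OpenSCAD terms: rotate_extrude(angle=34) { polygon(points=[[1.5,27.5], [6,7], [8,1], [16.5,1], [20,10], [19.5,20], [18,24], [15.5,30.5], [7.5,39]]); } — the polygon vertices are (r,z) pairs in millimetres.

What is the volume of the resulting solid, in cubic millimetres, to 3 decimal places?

Volume = 3093.110 mm³

Profile (r,z), 9 vertices: (1.5,27.5) (6,7) (8,1) (16.5,1) (20,10) (19.5,20) (18,24) (15.5,30.5) (7.5,39)
edge 0: (1.5,27.5)→(6,7)  cross = 1.5·7 − 6·27.5 = -154.5000; (r_i+r_j)·cross = 7.5·-154.5000 = -1158.7500
edge 1: (6,7)→(8,1)  cross = 6·1 − 8·7 = -50.0000; (r_i+r_j)·cross = 14·-50.0000 = -700.0000
edge 2: (8,1)→(16.5,1)  cross = 8·1 − 16.5·1 = -8.5000; (r_i+r_j)·cross = 24.5·-8.5000 = -208.2500
edge 3: (16.5,1)→(20,10)  cross = 16.5·10 − 20·1 = 145.0000; (r_i+r_j)·cross = 36.5·145.0000 = 5292.5000
edge 4: (20,10)→(19.5,20)  cross = 20·20 − 19.5·10 = 205.0000; (r_i+r_j)·cross = 39.5·205.0000 = 8097.5000
edge 5: (19.5,20)→(18,24)  cross = 19.5·24 − 18·20 = 108.0000; (r_i+r_j)·cross = 37.5·108.0000 = 4050.0000
edge 6: (18,24)→(15.5,30.5)  cross = 18·30.5 − 15.5·24 = 177.0000; (r_i+r_j)·cross = 33.5·177.0000 = 5929.5000
edge 7: (15.5,30.5)→(7.5,39)  cross = 15.5·39 − 7.5·30.5 = 375.7500; (r_i+r_j)·cross = 23·375.7500 = 8642.2500
edge 8: (7.5,39)→(1.5,27.5)  cross = 7.5·27.5 − 1.5·39 = 147.7500; (r_i+r_j)·cross = 9·147.7500 = 1329.7500
Σcross = 945.5000 → A = |Σcross|/2 = 472.7500 mm²
Σ(r_i+r_j)·cross = 31274.5000 → first moment M = |Σ|/6 = 5212.4167
R_c = M/A = 5212.4167/472.7500 = 11.0257 mm
θ = 34° = 0.593412 rad
V = θ·R_c·A = 0.593412·11.0257·472.7500 = 3093.110 mm³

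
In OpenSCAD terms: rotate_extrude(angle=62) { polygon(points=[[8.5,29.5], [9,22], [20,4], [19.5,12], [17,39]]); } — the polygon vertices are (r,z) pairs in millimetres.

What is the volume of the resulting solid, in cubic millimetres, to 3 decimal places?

Volume = 3238.467 mm³

Profile (r,z), 5 vertices: (8.5,29.5) (9,22) (20,4) (19.5,12) (17,39)
edge 0: (8.5,29.5)→(9,22)  cross = 8.5·22 − 9·29.5 = -78.5000; (r_i+r_j)·cross = 17.5·-78.5000 = -1373.7500
edge 1: (9,22)→(20,4)  cross = 9·4 − 20·22 = -404.0000; (r_i+r_j)·cross = 29·-404.0000 = -11716.0000
edge 2: (20,4)→(19.5,12)  cross = 20·12 − 19.5·4 = 162.0000; (r_i+r_j)·cross = 39.5·162.0000 = 6399.0000
edge 3: (19.5,12)→(17,39)  cross = 19.5·39 − 17·12 = 556.5000; (r_i+r_j)·cross = 36.5·556.5000 = 20312.2500
edge 4: (17,39)→(8.5,29.5)  cross = 17·29.5 − 8.5·39 = 170.0000; (r_i+r_j)·cross = 25.5·170.0000 = 4335.0000
Σcross = 406.0000 → A = |Σcross|/2 = 203.0000 mm²
Σ(r_i+r_j)·cross = 17956.5000 → first moment M = |Σ|/6 = 2992.7500
R_c = M/A = 2992.7500/203.0000 = 14.7426 mm
θ = 62° = 1.082104 rad
V = θ·R_c·A = 1.082104·14.7426·203.0000 = 3238.467 mm³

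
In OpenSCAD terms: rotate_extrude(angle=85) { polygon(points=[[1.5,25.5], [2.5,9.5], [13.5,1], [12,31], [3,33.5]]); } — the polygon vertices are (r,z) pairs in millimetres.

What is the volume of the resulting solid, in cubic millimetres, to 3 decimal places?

Profile (r,z), 5 vertices: (1.5,25.5) (2.5,9.5) (13.5,1) (12,31) (3,33.5)
edge 0: (1.5,25.5)→(2.5,9.5)  cross = 1.5·9.5 − 2.5·25.5 = -49.5000; (r_i+r_j)·cross = 4·-49.5000 = -198.0000
edge 1: (2.5,9.5)→(13.5,1)  cross = 2.5·1 − 13.5·9.5 = -125.7500; (r_i+r_j)·cross = 16·-125.7500 = -2012.0000
edge 2: (13.5,1)→(12,31)  cross = 13.5·31 − 12·1 = 406.5000; (r_i+r_j)·cross = 25.5·406.5000 = 10365.7500
edge 3: (12,31)→(3,33.5)  cross = 12·33.5 − 3·31 = 309.0000; (r_i+r_j)·cross = 15·309.0000 = 4635.0000
edge 4: (3,33.5)→(1.5,25.5)  cross = 3·25.5 − 1.5·33.5 = 26.2500; (r_i+r_j)·cross = 4.5·26.2500 = 118.1250
Σcross = 566.5000 → A = |Σcross|/2 = 283.2500 mm²
Σ(r_i+r_j)·cross = 12908.8750 → first moment M = |Σ|/6 = 2151.4792
R_c = M/A = 2151.4792/283.2500 = 7.5957 mm
θ = 85° = 1.483530 rad
V = θ·R_c·A = 1.483530·7.5957·283.2500 = 3191.784 mm³

Volume = 3191.784 mm³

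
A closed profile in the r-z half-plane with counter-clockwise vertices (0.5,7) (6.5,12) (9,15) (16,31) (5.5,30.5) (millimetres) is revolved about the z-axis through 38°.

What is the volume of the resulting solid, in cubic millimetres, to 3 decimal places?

Volume = 829.197 mm³

Profile (r,z), 5 vertices: (0.5,7) (6.5,12) (9,15) (16,31) (5.5,30.5)
edge 0: (0.5,7)→(6.5,12)  cross = 0.5·12 − 6.5·7 = -39.5000; (r_i+r_j)·cross = 7·-39.5000 = -276.5000
edge 1: (6.5,12)→(9,15)  cross = 6.5·15 − 9·12 = -10.5000; (r_i+r_j)·cross = 15.5·-10.5000 = -162.7500
edge 2: (9,15)→(16,31)  cross = 9·31 − 16·15 = 39.0000; (r_i+r_j)·cross = 25·39.0000 = 975.0000
edge 3: (16,31)→(5.5,30.5)  cross = 16·30.5 − 5.5·31 = 317.5000; (r_i+r_j)·cross = 21.5·317.5000 = 6826.2500
edge 4: (5.5,30.5)→(0.5,7)  cross = 5.5·7 − 0.5·30.5 = 23.2500; (r_i+r_j)·cross = 6·23.2500 = 139.5000
Σcross = 329.7500 → A = |Σcross|/2 = 164.8750 mm²
Σ(r_i+r_j)·cross = 7501.5000 → first moment M = |Σ|/6 = 1250.2500
R_c = M/A = 1250.2500/164.8750 = 7.5830 mm
θ = 38° = 0.663225 rad
V = θ·R_c·A = 0.663225·7.5830·164.8750 = 829.197 mm³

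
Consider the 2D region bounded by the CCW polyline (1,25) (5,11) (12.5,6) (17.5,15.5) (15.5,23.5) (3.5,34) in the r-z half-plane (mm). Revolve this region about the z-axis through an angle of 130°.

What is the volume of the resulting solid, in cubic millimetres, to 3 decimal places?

Volume = 5457.245 mm³

Profile (r,z), 6 vertices: (1,25) (5,11) (12.5,6) (17.5,15.5) (15.5,23.5) (3.5,34)
edge 0: (1,25)→(5,11)  cross = 1·11 − 5·25 = -114.0000; (r_i+r_j)·cross = 6·-114.0000 = -684.0000
edge 1: (5,11)→(12.5,6)  cross = 5·6 − 12.5·11 = -107.5000; (r_i+r_j)·cross = 17.5·-107.5000 = -1881.2500
edge 2: (12.5,6)→(17.5,15.5)  cross = 12.5·15.5 − 17.5·6 = 88.7500; (r_i+r_j)·cross = 30·88.7500 = 2662.5000
edge 3: (17.5,15.5)→(15.5,23.5)  cross = 17.5·23.5 − 15.5·15.5 = 171.0000; (r_i+r_j)·cross = 33·171.0000 = 5643.0000
edge 4: (15.5,23.5)→(3.5,34)  cross = 15.5·34 − 3.5·23.5 = 444.7500; (r_i+r_j)·cross = 19·444.7500 = 8450.2500
edge 5: (3.5,34)→(1,25)  cross = 3.5·25 − 1·34 = 53.5000; (r_i+r_j)·cross = 4.5·53.5000 = 240.7500
Σcross = 536.5000 → A = |Σcross|/2 = 268.2500 mm²
Σ(r_i+r_j)·cross = 14431.2500 → first moment M = |Σ|/6 = 2405.2083
R_c = M/A = 2405.2083/268.2500 = 8.9663 mm
θ = 130° = 2.268928 rad
V = θ·R_c·A = 2.268928·8.9663·268.2500 = 5457.245 mm³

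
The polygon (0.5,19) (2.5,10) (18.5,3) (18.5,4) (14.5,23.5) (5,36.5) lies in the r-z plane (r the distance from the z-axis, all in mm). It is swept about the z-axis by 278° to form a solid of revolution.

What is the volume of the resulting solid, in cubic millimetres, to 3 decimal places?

Profile (r,z), 6 vertices: (0.5,19) (2.5,10) (18.5,3) (18.5,4) (14.5,23.5) (5,36.5)
edge 0: (0.5,19)→(2.5,10)  cross = 0.5·10 − 2.5·19 = -42.5000; (r_i+r_j)·cross = 3·-42.5000 = -127.5000
edge 1: (2.5,10)→(18.5,3)  cross = 2.5·3 − 18.5·10 = -177.5000; (r_i+r_j)·cross = 21·-177.5000 = -3727.5000
edge 2: (18.5,3)→(18.5,4)  cross = 18.5·4 − 18.5·3 = 18.5000; (r_i+r_j)·cross = 37·18.5000 = 684.5000
edge 3: (18.5,4)→(14.5,23.5)  cross = 18.5·23.5 − 14.5·4 = 376.7500; (r_i+r_j)·cross = 33·376.7500 = 12432.7500
edge 4: (14.5,23.5)→(5,36.5)  cross = 14.5·36.5 − 5·23.5 = 411.7500; (r_i+r_j)·cross = 19.5·411.7500 = 8029.1250
edge 5: (5,36.5)→(0.5,19)  cross = 5·19 − 0.5·36.5 = 76.7500; (r_i+r_j)·cross = 5.5·76.7500 = 422.1250
Σcross = 663.7500 → A = |Σcross|/2 = 331.8750 mm²
Σ(r_i+r_j)·cross = 17713.5000 → first moment M = |Σ|/6 = 2952.2500
R_c = M/A = 2952.2500/331.8750 = 8.8957 mm
θ = 278° = 4.852015 rad
V = θ·R_c·A = 4.852015·8.8957·331.8750 = 14324.362 mm³

Volume = 14324.362 mm³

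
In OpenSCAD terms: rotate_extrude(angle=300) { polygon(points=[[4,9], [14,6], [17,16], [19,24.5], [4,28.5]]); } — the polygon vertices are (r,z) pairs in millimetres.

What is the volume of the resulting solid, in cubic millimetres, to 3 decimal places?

Volume = 13589.570 mm³

Profile (r,z), 5 vertices: (4,9) (14,6) (17,16) (19,24.5) (4,28.5)
edge 0: (4,9)→(14,6)  cross = 4·6 − 14·9 = -102.0000; (r_i+r_j)·cross = 18·-102.0000 = -1836.0000
edge 1: (14,6)→(17,16)  cross = 14·16 − 17·6 = 122.0000; (r_i+r_j)·cross = 31·122.0000 = 3782.0000
edge 2: (17,16)→(19,24.5)  cross = 17·24.5 − 19·16 = 112.5000; (r_i+r_j)·cross = 36·112.5000 = 4050.0000
edge 3: (19,24.5)→(4,28.5)  cross = 19·28.5 − 4·24.5 = 443.5000; (r_i+r_j)·cross = 23·443.5000 = 10200.5000
edge 4: (4,28.5)→(4,9)  cross = 4·9 − 4·28.5 = -78.0000; (r_i+r_j)·cross = 8·-78.0000 = -624.0000
Σcross = 498.0000 → A = |Σcross|/2 = 249.0000 mm²
Σ(r_i+r_j)·cross = 15572.5000 → first moment M = |Σ|/6 = 2595.4167
R_c = M/A = 2595.4167/249.0000 = 10.4234 mm
θ = 300° = 5.235988 rad
V = θ·R_c·A = 5.235988·10.4234·249.0000 = 13589.570 mm³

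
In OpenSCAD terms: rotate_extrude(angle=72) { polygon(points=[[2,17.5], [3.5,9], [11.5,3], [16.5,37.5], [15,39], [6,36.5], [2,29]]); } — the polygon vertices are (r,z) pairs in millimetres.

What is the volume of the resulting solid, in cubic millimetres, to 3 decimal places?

Profile (r,z), 7 vertices: (2,17.5) (3.5,9) (11.5,3) (16.5,37.5) (15,39) (6,36.5) (2,29)
edge 0: (2,17.5)→(3.5,9)  cross = 2·9 − 3.5·17.5 = -43.2500; (r_i+r_j)·cross = 5.5·-43.2500 = -237.8750
edge 1: (3.5,9)→(11.5,3)  cross = 3.5·3 − 11.5·9 = -93.0000; (r_i+r_j)·cross = 15·-93.0000 = -1395.0000
edge 2: (11.5,3)→(16.5,37.5)  cross = 11.5·37.5 − 16.5·3 = 381.7500; (r_i+r_j)·cross = 28·381.7500 = 10689.0000
edge 3: (16.5,37.5)→(15,39)  cross = 16.5·39 − 15·37.5 = 81.0000; (r_i+r_j)·cross = 31.5·81.0000 = 2551.5000
edge 4: (15,39)→(6,36.5)  cross = 15·36.5 − 6·39 = 313.5000; (r_i+r_j)·cross = 21·313.5000 = 6583.5000
edge 5: (6,36.5)→(2,29)  cross = 6·29 − 2·36.5 = 101.0000; (r_i+r_j)·cross = 8·101.0000 = 808.0000
edge 6: (2,29)→(2,17.5)  cross = 2·17.5 − 2·29 = -23.0000; (r_i+r_j)·cross = 4·-23.0000 = -92.0000
Σcross = 718.0000 → A = |Σcross|/2 = 359.0000 mm²
Σ(r_i+r_j)·cross = 18907.1250 → first moment M = |Σ|/6 = 3151.1875
R_c = M/A = 3151.1875/359.0000 = 8.7777 mm
θ = 72° = 1.256637 rad
V = θ·R_c·A = 1.256637·8.7777·359.0000 = 3959.899 mm³

Volume = 3959.899 mm³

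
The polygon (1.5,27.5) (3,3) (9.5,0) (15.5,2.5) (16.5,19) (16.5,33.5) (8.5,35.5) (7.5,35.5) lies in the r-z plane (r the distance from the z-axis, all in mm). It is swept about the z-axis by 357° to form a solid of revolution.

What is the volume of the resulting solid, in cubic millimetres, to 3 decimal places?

Profile (r,z), 8 vertices: (1.5,27.5) (3,3) (9.5,0) (15.5,2.5) (16.5,19) (16.5,33.5) (8.5,35.5) (7.5,35.5)
edge 0: (1.5,27.5)→(3,3)  cross = 1.5·3 − 3·27.5 = -78.0000; (r_i+r_j)·cross = 4.5·-78.0000 = -351.0000
edge 1: (3,3)→(9.5,0)  cross = 3·0 − 9.5·3 = -28.5000; (r_i+r_j)·cross = 12.5·-28.5000 = -356.2500
edge 2: (9.5,0)→(15.5,2.5)  cross = 9.5·2.5 − 15.5·0 = 23.7500; (r_i+r_j)·cross = 25·23.7500 = 593.7500
edge 3: (15.5,2.5)→(16.5,19)  cross = 15.5·19 − 16.5·2.5 = 253.2500; (r_i+r_j)·cross = 32·253.2500 = 8104.0000
edge 4: (16.5,19)→(16.5,33.5)  cross = 16.5·33.5 − 16.5·19 = 239.2500; (r_i+r_j)·cross = 33·239.2500 = 7895.2500
edge 5: (16.5,33.5)→(8.5,35.5)  cross = 16.5·35.5 − 8.5·33.5 = 301.0000; (r_i+r_j)·cross = 25·301.0000 = 7525.0000
edge 6: (8.5,35.5)→(7.5,35.5)  cross = 8.5·35.5 − 7.5·35.5 = 35.5000; (r_i+r_j)·cross = 16·35.5000 = 568.0000
edge 7: (7.5,35.5)→(1.5,27.5)  cross = 7.5·27.5 − 1.5·35.5 = 153.0000; (r_i+r_j)·cross = 9·153.0000 = 1377.0000
Σcross = 899.2500 → A = |Σcross|/2 = 449.6250 mm²
Σ(r_i+r_j)·cross = 25355.7500 → first moment M = |Σ|/6 = 4225.9583
R_c = M/A = 4225.9583/449.6250 = 9.3989 mm
θ = 357° = 6.230825 rad
V = θ·R_c·A = 6.230825·9.3989·449.6250 = 26331.209 mm³

Volume = 26331.209 mm³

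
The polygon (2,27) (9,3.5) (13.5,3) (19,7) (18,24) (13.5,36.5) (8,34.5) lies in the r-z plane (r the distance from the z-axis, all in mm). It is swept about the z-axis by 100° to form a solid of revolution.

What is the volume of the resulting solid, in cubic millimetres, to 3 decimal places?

Volume = 7584.110 mm³

Profile (r,z), 7 vertices: (2,27) (9,3.5) (13.5,3) (19,7) (18,24) (13.5,36.5) (8,34.5)
edge 0: (2,27)→(9,3.5)  cross = 2·3.5 − 9·27 = -236.0000; (r_i+r_j)·cross = 11·-236.0000 = -2596.0000
edge 1: (9,3.5)→(13.5,3)  cross = 9·3 − 13.5·3.5 = -20.2500; (r_i+r_j)·cross = 22.5·-20.2500 = -455.6250
edge 2: (13.5,3)→(19,7)  cross = 13.5·7 − 19·3 = 37.5000; (r_i+r_j)·cross = 32.5·37.5000 = 1218.7500
edge 3: (19,7)→(18,24)  cross = 19·24 − 18·7 = 330.0000; (r_i+r_j)·cross = 37·330.0000 = 12210.0000
edge 4: (18,24)→(13.5,36.5)  cross = 18·36.5 − 13.5·24 = 333.0000; (r_i+r_j)·cross = 31.5·333.0000 = 10489.5000
edge 5: (13.5,36.5)→(8,34.5)  cross = 13.5·34.5 − 8·36.5 = 173.7500; (r_i+r_j)·cross = 21.5·173.7500 = 3735.6250
edge 6: (8,34.5)→(2,27)  cross = 8·27 − 2·34.5 = 147.0000; (r_i+r_j)·cross = 10·147.0000 = 1470.0000
Σcross = 765.0000 → A = |Σcross|/2 = 382.5000 mm²
Σ(r_i+r_j)·cross = 26072.2500 → first moment M = |Σ|/6 = 4345.3750
R_c = M/A = 4345.3750/382.5000 = 11.3605 mm
θ = 100° = 1.745329 rad
V = θ·R_c·A = 1.745329·11.3605·382.5000 = 7584.110 mm³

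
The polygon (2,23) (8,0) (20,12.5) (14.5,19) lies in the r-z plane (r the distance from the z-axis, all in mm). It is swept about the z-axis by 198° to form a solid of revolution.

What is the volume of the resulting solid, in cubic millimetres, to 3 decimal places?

Profile (r,z), 4 vertices: (2,23) (8,0) (20,12.5) (14.5,19)
edge 0: (2,23)→(8,0)  cross = 2·0 − 8·23 = -184.0000; (r_i+r_j)·cross = 10·-184.0000 = -1840.0000
edge 1: (8,0)→(20,12.5)  cross = 8·12.5 − 20·0 = 100.0000; (r_i+r_j)·cross = 28·100.0000 = 2800.0000
edge 2: (20,12.5)→(14.5,19)  cross = 20·19 − 14.5·12.5 = 198.7500; (r_i+r_j)·cross = 34.5·198.7500 = 6856.8750
edge 3: (14.5,19)→(2,23)  cross = 14.5·23 − 2·19 = 295.5000; (r_i+r_j)·cross = 16.5·295.5000 = 4875.7500
Σcross = 410.2500 → A = |Σcross|/2 = 205.1250 mm²
Σ(r_i+r_j)·cross = 12692.6250 → first moment M = |Σ|/6 = 2115.4375
R_c = M/A = 2115.4375/205.1250 = 10.3129 mm
θ = 198° = 3.455752 rad
V = θ·R_c·A = 3.455752·10.3129·205.1250 = 7310.427 mm³

Volume = 7310.427 mm³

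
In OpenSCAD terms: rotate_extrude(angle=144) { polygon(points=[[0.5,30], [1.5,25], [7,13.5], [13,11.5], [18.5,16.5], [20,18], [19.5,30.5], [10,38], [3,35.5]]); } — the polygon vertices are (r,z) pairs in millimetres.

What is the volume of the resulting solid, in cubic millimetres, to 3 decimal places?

Volume = 9788.627 mm³

Profile (r,z), 9 vertices: (0.5,30) (1.5,25) (7,13.5) (13,11.5) (18.5,16.5) (20,18) (19.5,30.5) (10,38) (3,35.5)
edge 0: (0.5,30)→(1.5,25)  cross = 0.5·25 − 1.5·30 = -32.5000; (r_i+r_j)·cross = 2·-32.5000 = -65.0000
edge 1: (1.5,25)→(7,13.5)  cross = 1.5·13.5 − 7·25 = -154.7500; (r_i+r_j)·cross = 8.5·-154.7500 = -1315.3750
edge 2: (7,13.5)→(13,11.5)  cross = 7·11.5 − 13·13.5 = -95.0000; (r_i+r_j)·cross = 20·-95.0000 = -1900.0000
edge 3: (13,11.5)→(18.5,16.5)  cross = 13·16.5 − 18.5·11.5 = 1.7500; (r_i+r_j)·cross = 31.5·1.7500 = 55.1250
edge 4: (18.5,16.5)→(20,18)  cross = 18.5·18 − 20·16.5 = 3.0000; (r_i+r_j)·cross = 38.5·3.0000 = 115.5000
edge 5: (20,18)→(19.5,30.5)  cross = 20·30.5 − 19.5·18 = 259.0000; (r_i+r_j)·cross = 39.5·259.0000 = 10230.5000
edge 6: (19.5,30.5)→(10,38)  cross = 19.5·38 − 10·30.5 = 436.0000; (r_i+r_j)·cross = 29.5·436.0000 = 12862.0000
edge 7: (10,38)→(3,35.5)  cross = 10·35.5 − 3·38 = 241.0000; (r_i+r_j)·cross = 13·241.0000 = 3133.0000
edge 8: (3,35.5)→(0.5,30)  cross = 3·30 − 0.5·35.5 = 72.2500; (r_i+r_j)·cross = 3.5·72.2500 = 252.8750
Σcross = 730.7500 → A = |Σcross|/2 = 365.3750 mm²
Σ(r_i+r_j)·cross = 23368.6250 → first moment M = |Σ|/6 = 3894.7708
R_c = M/A = 3894.7708/365.3750 = 10.6597 mm
θ = 144° = 2.513274 rad
V = θ·R_c·A = 2.513274·10.6597·365.3750 = 9788.627 mm³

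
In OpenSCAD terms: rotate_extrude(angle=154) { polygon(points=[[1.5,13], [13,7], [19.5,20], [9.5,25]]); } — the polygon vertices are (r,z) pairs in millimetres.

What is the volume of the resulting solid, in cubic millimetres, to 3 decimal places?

Profile (r,z), 4 vertices: (1.5,13) (13,7) (19.5,20) (9.5,25)
edge 0: (1.5,13)→(13,7)  cross = 1.5·7 − 13·13 = -158.5000; (r_i+r_j)·cross = 14.5·-158.5000 = -2298.2500
edge 1: (13,7)→(19.5,20)  cross = 13·20 − 19.5·7 = 123.5000; (r_i+r_j)·cross = 32.5·123.5000 = 4013.7500
edge 2: (19.5,20)→(9.5,25)  cross = 19.5·25 − 9.5·20 = 297.5000; (r_i+r_j)·cross = 29·297.5000 = 8627.5000
edge 3: (9.5,25)→(1.5,13)  cross = 9.5·13 − 1.5·25 = 86.0000; (r_i+r_j)·cross = 11·86.0000 = 946.0000
Σcross = 348.5000 → A = |Σcross|/2 = 174.2500 mm²
Σ(r_i+r_j)·cross = 11289.0000 → first moment M = |Σ|/6 = 1881.5000
R_c = M/A = 1881.5000/174.2500 = 10.7977 mm
θ = 154° = 2.687807 rad
V = θ·R_c·A = 2.687807·10.7977·174.2500 = 5057.109 mm³

Volume = 5057.109 mm³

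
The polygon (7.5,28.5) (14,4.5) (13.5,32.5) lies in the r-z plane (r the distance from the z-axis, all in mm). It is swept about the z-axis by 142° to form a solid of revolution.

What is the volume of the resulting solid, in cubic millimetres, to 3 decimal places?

Volume = 2457.714 mm³

Profile (r,z), 3 vertices: (7.5,28.5) (14,4.5) (13.5,32.5)
edge 0: (7.5,28.5)→(14,4.5)  cross = 7.5·4.5 − 14·28.5 = -365.2500; (r_i+r_j)·cross = 21.5·-365.2500 = -7852.8750
edge 1: (14,4.5)→(13.5,32.5)  cross = 14·32.5 − 13.5·4.5 = 394.2500; (r_i+r_j)·cross = 27.5·394.2500 = 10841.8750
edge 2: (13.5,32.5)→(7.5,28.5)  cross = 13.5·28.5 − 7.5·32.5 = 141.0000; (r_i+r_j)·cross = 21·141.0000 = 2961.0000
Σcross = 170.0000 → A = |Σcross|/2 = 85.0000 mm²
Σ(r_i+r_j)·cross = 5950.0000 → first moment M = |Σ|/6 = 991.6667
R_c = M/A = 991.6667/85.0000 = 11.6667 mm
θ = 142° = 2.478368 rad
V = θ·R_c·A = 2.478368·11.6667·85.0000 = 2457.714 mm³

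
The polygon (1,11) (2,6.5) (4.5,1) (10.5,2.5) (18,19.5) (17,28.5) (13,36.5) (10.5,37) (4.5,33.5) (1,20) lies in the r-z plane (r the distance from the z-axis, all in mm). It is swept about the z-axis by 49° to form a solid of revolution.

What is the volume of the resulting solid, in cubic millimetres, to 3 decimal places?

Profile (r,z), 10 vertices: (1,11) (2,6.5) (4.5,1) (10.5,2.5) (18,19.5) (17,28.5) (13,36.5) (10.5,37) (4.5,33.5) (1,20)
edge 0: (1,11)→(2,6.5)  cross = 1·6.5 − 2·11 = -15.5000; (r_i+r_j)·cross = 3·-15.5000 = -46.5000
edge 1: (2,6.5)→(4.5,1)  cross = 2·1 − 4.5·6.5 = -27.2500; (r_i+r_j)·cross = 6.5·-27.2500 = -177.1250
edge 2: (4.5,1)→(10.5,2.5)  cross = 4.5·2.5 − 10.5·1 = 0.7500; (r_i+r_j)·cross = 15·0.7500 = 11.2500
edge 3: (10.5,2.5)→(18,19.5)  cross = 10.5·19.5 − 18·2.5 = 159.7500; (r_i+r_j)·cross = 28.5·159.7500 = 4552.8750
edge 4: (18,19.5)→(17,28.5)  cross = 18·28.5 − 17·19.5 = 181.5000; (r_i+r_j)·cross = 35·181.5000 = 6352.5000
edge 5: (17,28.5)→(13,36.5)  cross = 17·36.5 − 13·28.5 = 250.0000; (r_i+r_j)·cross = 30·250.0000 = 7500.0000
edge 6: (13,36.5)→(10.5,37)  cross = 13·37 − 10.5·36.5 = 97.7500; (r_i+r_j)·cross = 23.5·97.7500 = 2297.1250
edge 7: (10.5,37)→(4.5,33.5)  cross = 10.5·33.5 − 4.5·37 = 185.2500; (r_i+r_j)·cross = 15·185.2500 = 2778.7500
edge 8: (4.5,33.5)→(1,20)  cross = 4.5·20 − 1·33.5 = 56.5000; (r_i+r_j)·cross = 5.5·56.5000 = 310.7500
edge 9: (1,20)→(1,11)  cross = 1·11 − 1·20 = -9.0000; (r_i+r_j)·cross = 2·-9.0000 = -18.0000
Σcross = 879.7500 → A = |Σcross|/2 = 439.8750 mm²
Σ(r_i+r_j)·cross = 23561.6250 → first moment M = |Σ|/6 = 3926.9375
R_c = M/A = 3926.9375/439.8750 = 8.9274 mm
θ = 49° = 0.855211 rad
V = θ·R_c·A = 0.855211·8.9274·439.8750 = 3358.361 mm³

Volume = 3358.361 mm³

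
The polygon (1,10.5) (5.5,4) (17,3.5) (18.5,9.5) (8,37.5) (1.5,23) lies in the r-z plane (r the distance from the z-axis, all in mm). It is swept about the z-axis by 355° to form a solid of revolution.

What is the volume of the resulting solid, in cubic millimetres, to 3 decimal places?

Volume = 20192.758 mm³

Profile (r,z), 6 vertices: (1,10.5) (5.5,4) (17,3.5) (18.5,9.5) (8,37.5) (1.5,23)
edge 0: (1,10.5)→(5.5,4)  cross = 1·4 − 5.5·10.5 = -53.7500; (r_i+r_j)·cross = 6.5·-53.7500 = -349.3750
edge 1: (5.5,4)→(17,3.5)  cross = 5.5·3.5 − 17·4 = -48.7500; (r_i+r_j)·cross = 22.5·-48.7500 = -1096.8750
edge 2: (17,3.5)→(18.5,9.5)  cross = 17·9.5 − 18.5·3.5 = 96.7500; (r_i+r_j)·cross = 35.5·96.7500 = 3434.6250
edge 3: (18.5,9.5)→(8,37.5)  cross = 18.5·37.5 − 8·9.5 = 617.7500; (r_i+r_j)·cross = 26.5·617.7500 = 16370.3750
edge 4: (8,37.5)→(1.5,23)  cross = 8·23 − 1.5·37.5 = 127.7500; (r_i+r_j)·cross = 9.5·127.7500 = 1213.6250
edge 5: (1.5,23)→(1,10.5)  cross = 1.5·10.5 − 1·23 = -7.2500; (r_i+r_j)·cross = 2.5·-7.2500 = -18.1250
Σcross = 732.5000 → A = |Σcross|/2 = 366.2500 mm²
Σ(r_i+r_j)·cross = 19554.2500 → first moment M = |Σ|/6 = 3259.0417
R_c = M/A = 3259.0417/366.2500 = 8.8984 mm
θ = 355° = 6.195919 rad
V = θ·R_c·A = 6.195919·8.8984·366.2500 = 20192.758 mm³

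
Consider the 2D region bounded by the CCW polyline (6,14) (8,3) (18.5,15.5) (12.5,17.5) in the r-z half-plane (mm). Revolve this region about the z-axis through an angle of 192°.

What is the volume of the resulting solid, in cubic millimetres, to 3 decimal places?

Volume = 3252.875 mm³

Profile (r,z), 4 vertices: (6,14) (8,3) (18.5,15.5) (12.5,17.5)
edge 0: (6,14)→(8,3)  cross = 6·3 − 8·14 = -94.0000; (r_i+r_j)·cross = 14·-94.0000 = -1316.0000
edge 1: (8,3)→(18.5,15.5)  cross = 8·15.5 − 18.5·3 = 68.5000; (r_i+r_j)·cross = 26.5·68.5000 = 1815.2500
edge 2: (18.5,15.5)→(12.5,17.5)  cross = 18.5·17.5 − 12.5·15.5 = 130.0000; (r_i+r_j)·cross = 31·130.0000 = 4030.0000
edge 3: (12.5,17.5)→(6,14)  cross = 12.5·14 − 6·17.5 = 70.0000; (r_i+r_j)·cross = 18.5·70.0000 = 1295.0000
Σcross = 174.5000 → A = |Σcross|/2 = 87.2500 mm²
Σ(r_i+r_j)·cross = 5824.2500 → first moment M = |Σ|/6 = 970.7083
R_c = M/A = 970.7083/87.2500 = 11.1256 mm
θ = 192° = 3.351032 rad
V = θ·R_c·A = 3.351032·11.1256·87.2500 = 3252.875 mm³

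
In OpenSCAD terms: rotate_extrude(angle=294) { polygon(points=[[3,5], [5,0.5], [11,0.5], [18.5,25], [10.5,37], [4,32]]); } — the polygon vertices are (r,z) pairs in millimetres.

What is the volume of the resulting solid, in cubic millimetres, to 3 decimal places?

Profile (r,z), 6 vertices: (3,5) (5,0.5) (11,0.5) (18.5,25) (10.5,37) (4,32)
edge 0: (3,5)→(5,0.5)  cross = 3·0.5 − 5·5 = -23.5000; (r_i+r_j)·cross = 8·-23.5000 = -188.0000
edge 1: (5,0.5)→(11,0.5)  cross = 5·0.5 − 11·0.5 = -3.0000; (r_i+r_j)·cross = 16·-3.0000 = -48.0000
edge 2: (11,0.5)→(18.5,25)  cross = 11·25 − 18.5·0.5 = 265.7500; (r_i+r_j)·cross = 29.5·265.7500 = 7839.6250
edge 3: (18.5,25)→(10.5,37)  cross = 18.5·37 − 10.5·25 = 422.0000; (r_i+r_j)·cross = 29·422.0000 = 12238.0000
edge 4: (10.5,37)→(4,32)  cross = 10.5·32 − 4·37 = 188.0000; (r_i+r_j)·cross = 14.5·188.0000 = 2726.0000
edge 5: (4,32)→(3,5)  cross = 4·5 − 3·32 = -76.0000; (r_i+r_j)·cross = 7·-76.0000 = -532.0000
Σcross = 773.2500 → A = |Σcross|/2 = 386.6250 mm²
Σ(r_i+r_j)·cross = 22035.6250 → first moment M = |Σ|/6 = 3672.6042
R_c = M/A = 3672.6042/386.6250 = 9.4991 mm
θ = 294° = 5.131268 rad
V = θ·R_c·A = 5.131268·9.4991·386.6250 = 18845.116 mm³

Volume = 18845.116 mm³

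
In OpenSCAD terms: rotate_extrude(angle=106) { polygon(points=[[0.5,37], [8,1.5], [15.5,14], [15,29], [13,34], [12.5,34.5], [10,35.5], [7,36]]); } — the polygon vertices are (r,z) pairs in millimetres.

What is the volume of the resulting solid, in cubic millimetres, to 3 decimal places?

Volume = 5281.543 mm³

Profile (r,z), 8 vertices: (0.5,37) (8,1.5) (15.5,14) (15,29) (13,34) (12.5,34.5) (10,35.5) (7,36)
edge 0: (0.5,37)→(8,1.5)  cross = 0.5·1.5 − 8·37 = -295.2500; (r_i+r_j)·cross = 8.5·-295.2500 = -2509.6250
edge 1: (8,1.5)→(15.5,14)  cross = 8·14 − 15.5·1.5 = 88.7500; (r_i+r_j)·cross = 23.5·88.7500 = 2085.6250
edge 2: (15.5,14)→(15,29)  cross = 15.5·29 − 15·14 = 239.5000; (r_i+r_j)·cross = 30.5·239.5000 = 7304.7500
edge 3: (15,29)→(13,34)  cross = 15·34 − 13·29 = 133.0000; (r_i+r_j)·cross = 28·133.0000 = 3724.0000
edge 4: (13,34)→(12.5,34.5)  cross = 13·34.5 − 12.5·34 = 23.5000; (r_i+r_j)·cross = 25.5·23.5000 = 599.2500
edge 5: (12.5,34.5)→(10,35.5)  cross = 12.5·35.5 − 10·34.5 = 98.7500; (r_i+r_j)·cross = 22.5·98.7500 = 2221.8750
edge 6: (10,35.5)→(7,36)  cross = 10·36 − 7·35.5 = 111.5000; (r_i+r_j)·cross = 17·111.5000 = 1895.5000
edge 7: (7,36)→(0.5,37)  cross = 7·37 − 0.5·36 = 241.0000; (r_i+r_j)·cross = 7.5·241.0000 = 1807.5000
Σcross = 640.7500 → A = |Σcross|/2 = 320.3750 mm²
Σ(r_i+r_j)·cross = 17128.8750 → first moment M = |Σ|/6 = 2854.8125
R_c = M/A = 2854.8125/320.3750 = 8.9108 mm
θ = 106° = 1.850049 rad
V = θ·R_c·A = 1.850049·8.9108·320.3750 = 5281.543 mm³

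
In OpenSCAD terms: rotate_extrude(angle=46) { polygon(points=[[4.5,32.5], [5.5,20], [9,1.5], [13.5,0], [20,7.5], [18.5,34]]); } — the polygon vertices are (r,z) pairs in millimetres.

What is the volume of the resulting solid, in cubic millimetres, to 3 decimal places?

Volume = 4108.760 mm³

Profile (r,z), 6 vertices: (4.5,32.5) (5.5,20) (9,1.5) (13.5,0) (20,7.5) (18.5,34)
edge 0: (4.5,32.5)→(5.5,20)  cross = 4.5·20 − 5.5·32.5 = -88.7500; (r_i+r_j)·cross = 10·-88.7500 = -887.5000
edge 1: (5.5,20)→(9,1.5)  cross = 5.5·1.5 − 9·20 = -171.7500; (r_i+r_j)·cross = 14.5·-171.7500 = -2490.3750
edge 2: (9,1.5)→(13.5,0)  cross = 9·0 − 13.5·1.5 = -20.2500; (r_i+r_j)·cross = 22.5·-20.2500 = -455.6250
edge 3: (13.5,0)→(20,7.5)  cross = 13.5·7.5 − 20·0 = 101.2500; (r_i+r_j)·cross = 33.5·101.2500 = 3391.8750
edge 4: (20,7.5)→(18.5,34)  cross = 20·34 − 18.5·7.5 = 541.2500; (r_i+r_j)·cross = 38.5·541.2500 = 20838.1250
edge 5: (18.5,34)→(4.5,32.5)  cross = 18.5·32.5 − 4.5·34 = 448.2500; (r_i+r_j)·cross = 23·448.2500 = 10309.7500
Σcross = 810.0000 → A = |Σcross|/2 = 405.0000 mm²
Σ(r_i+r_j)·cross = 30706.2500 → first moment M = |Σ|/6 = 5117.7083
R_c = M/A = 5117.7083/405.0000 = 12.6363 mm
θ = 46° = 0.802851 rad
V = θ·R_c·A = 0.802851·12.6363·405.0000 = 4108.760 mm³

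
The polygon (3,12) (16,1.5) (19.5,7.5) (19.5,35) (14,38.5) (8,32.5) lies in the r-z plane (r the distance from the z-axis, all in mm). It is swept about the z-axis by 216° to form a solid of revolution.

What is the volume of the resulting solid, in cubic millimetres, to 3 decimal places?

Volume = 20436.374 mm³

Profile (r,z), 6 vertices: (3,12) (16,1.5) (19.5,7.5) (19.5,35) (14,38.5) (8,32.5)
edge 0: (3,12)→(16,1.5)  cross = 3·1.5 − 16·12 = -187.5000; (r_i+r_j)·cross = 19·-187.5000 = -3562.5000
edge 1: (16,1.5)→(19.5,7.5)  cross = 16·7.5 − 19.5·1.5 = 90.7500; (r_i+r_j)·cross = 35.5·90.7500 = 3221.6250
edge 2: (19.5,7.5)→(19.5,35)  cross = 19.5·35 − 19.5·7.5 = 536.2500; (r_i+r_j)·cross = 39·536.2500 = 20913.7500
edge 3: (19.5,35)→(14,38.5)  cross = 19.5·38.5 − 14·35 = 260.7500; (r_i+r_j)·cross = 33.5·260.7500 = 8735.1250
edge 4: (14,38.5)→(8,32.5)  cross = 14·32.5 − 8·38.5 = 147.0000; (r_i+r_j)·cross = 22·147.0000 = 3234.0000
edge 5: (8,32.5)→(3,12)  cross = 8·12 − 3·32.5 = -1.5000; (r_i+r_j)·cross = 11·-1.5000 = -16.5000
Σcross = 845.7500 → A = |Σcross|/2 = 422.8750 mm²
Σ(r_i+r_j)·cross = 32525.5000 → first moment M = |Σ|/6 = 5420.9167
R_c = M/A = 5420.9167/422.8750 = 12.8192 mm
θ = 216° = 3.769911 rad
V = θ·R_c·A = 3.769911·12.8192·422.8750 = 20436.374 mm³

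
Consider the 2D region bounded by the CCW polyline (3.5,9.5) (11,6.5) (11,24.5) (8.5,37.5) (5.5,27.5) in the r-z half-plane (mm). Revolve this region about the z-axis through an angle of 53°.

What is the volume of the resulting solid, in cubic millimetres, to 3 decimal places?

Volume = 1101.165 mm³

Profile (r,z), 5 vertices: (3.5,9.5) (11,6.5) (11,24.5) (8.5,37.5) (5.5,27.5)
edge 0: (3.5,9.5)→(11,6.5)  cross = 3.5·6.5 − 11·9.5 = -81.7500; (r_i+r_j)·cross = 14.5·-81.7500 = -1185.3750
edge 1: (11,6.5)→(11,24.5)  cross = 11·24.5 − 11·6.5 = 198.0000; (r_i+r_j)·cross = 22·198.0000 = 4356.0000
edge 2: (11,24.5)→(8.5,37.5)  cross = 11·37.5 − 8.5·24.5 = 204.2500; (r_i+r_j)·cross = 19.5·204.2500 = 3982.8750
edge 3: (8.5,37.5)→(5.5,27.5)  cross = 8.5·27.5 − 5.5·37.5 = 27.5000; (r_i+r_j)·cross = 14·27.5000 = 385.0000
edge 4: (5.5,27.5)→(3.5,9.5)  cross = 5.5·9.5 − 3.5·27.5 = -44.0000; (r_i+r_j)·cross = 9·-44.0000 = -396.0000
Σcross = 304.0000 → A = |Σcross|/2 = 152.0000 mm²
Σ(r_i+r_j)·cross = 7142.5000 → first moment M = |Σ|/6 = 1190.4167
R_c = M/A = 1190.4167/152.0000 = 7.8317 mm
θ = 53° = 0.925025 rad
V = θ·R_c·A = 0.925025·7.8317·152.0000 = 1101.165 mm³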